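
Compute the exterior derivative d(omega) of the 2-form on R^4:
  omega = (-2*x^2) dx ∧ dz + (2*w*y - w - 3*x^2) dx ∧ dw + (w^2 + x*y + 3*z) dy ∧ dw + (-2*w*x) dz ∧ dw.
d(omega) = (-2*w + y) dx ∧ dy ∧ dw + (-3) dy ∧ dz ∧ dw + (-2*w) dx ∧ dz ∧ dw

For a 2-form omega = sum_{i<j} g_{ij} dx_i ∧ dx_j, the exterior derivative is
  d(omega) = sum_{i<j} d(g_{ij}) ∧ dx_i ∧ dx_j = sum_{i<j, k} (∂g_{ij}/∂x_k) dx_k ∧ dx_i ∧ dx_j.
Expand each term, using dx_k ∧ dx_i ∧ dx_j = sgn(permutation) dx_{(a)} ∧ dx_{(b)} ∧ dx_{(c)} with (a < b < c) sorted:
  d(2*w*y - w - 3*x^2) includes (∂/∂y)(2*w*y - w - 3*x^2) dy = (2*w) dy, which multiplied by dx ∧ dw gives (-2*w) dx ∧ dy ∧ dw
  d(w^2 + x*y + 3*z) includes (∂/∂x)(w^2 + x*y + 3*z) dx = (y) dx, which multiplied by dy ∧ dw gives (y) dx ∧ dy ∧ dw
  d(w^2 + x*y + 3*z) includes (∂/∂z)(w^2 + x*y + 3*z) dz = (3) dz, which multiplied by dy ∧ dw gives (-3) dy ∧ dz ∧ dw
  d(-2*w*x) includes (∂/∂x)(-2*w*x) dx = (-2*w) dx, which multiplied by dz ∧ dw gives (-2*w) dx ∧ dz ∧ dw
Collecting like 3-forms: d(omega) = (-2*w + y) dx ∧ dy ∧ dw + (-3) dy ∧ dz ∧ dw + (-2*w) dx ∧ dz ∧ dw.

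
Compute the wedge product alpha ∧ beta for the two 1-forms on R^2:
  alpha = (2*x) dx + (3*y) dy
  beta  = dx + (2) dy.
alpha ∧ beta = (4*x - 3*y) dx ∧ dy

Distribute the wedge, using dx_i ∧ dx_j = -dx_j ∧ dx_i and dx_i ∧ dx_i = 0. For each pair (i, j) with i < j, the coefficient of dx_i ∧ dx_j in alpha ∧ beta is (alpha_i * beta_j - alpha_j * beta_i). Collecting: alpha ∧ beta = (4*x - 3*y) dx ∧ dy.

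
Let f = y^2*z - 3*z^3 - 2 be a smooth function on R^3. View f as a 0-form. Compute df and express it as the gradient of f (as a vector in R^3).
df = (0) dx + (2*y*z) dy + (y^2 - 9*z^2) dz; grad f = (0, 2*y*z, y^2 - 9*z^2)

For a 0-form f, d f = (∂f/∂x) dx + (∂f/∂y) dy + (∂f/∂z) dz. The components of the vector representation are exactly the entries of grad f in Cartesian coordinates:
  ∂f/∂x = 0
  ∂f/∂y = 2*y*z
  ∂f/∂z = y^2 - 9*z^2.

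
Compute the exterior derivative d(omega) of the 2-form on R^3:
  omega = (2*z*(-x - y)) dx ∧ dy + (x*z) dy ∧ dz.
d(omega) = (-2*x - 2*y + z) dx ∧ dy ∧ dz

For a 2-form omega = sum_{i<j} g_{ij} dx_i ∧ dx_j, the exterior derivative is
  d(omega) = sum_{i<j} d(g_{ij}) ∧ dx_i ∧ dx_j = sum_{i<j, k} (∂g_{ij}/∂x_k) dx_k ∧ dx_i ∧ dx_j.
Expand each term, using dx_k ∧ dx_i ∧ dx_j = sgn(permutation) dx_{(a)} ∧ dx_{(b)} ∧ dx_{(c)} with (a < b < c) sorted:
  d(2*z*(-x - y)) includes (∂/∂z)(2*z*(-x - y)) dz = (-2*x - 2*y) dz, which multiplied by dx ∧ dy gives (-2*x - 2*y) dx ∧ dy ∧ dz
  d(x*z) includes (∂/∂x)(x*z) dx = (z) dx, which multiplied by dy ∧ dz gives (z) dx ∧ dy ∧ dz
Collecting like 3-forms: d(omega) = (-2*x - 2*y + z) dx ∧ dy ∧ dz.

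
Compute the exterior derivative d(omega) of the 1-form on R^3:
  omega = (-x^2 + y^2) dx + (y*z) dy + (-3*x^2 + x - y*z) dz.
d(omega) = (-2*y) dx ∧ dy + (1 - 6*x) dx ∧ dz + (-y - z) dy ∧ dz

For a 1-form omega = sum_i f_i dx_i, the exterior derivative is
  d(omega) = sum_{i < j} (∂f_j/∂x_i - ∂f_i/∂x_j) dx_i ∧ dx_j.
  coefficient of dx ∧ dy: ∂f_2/∂x - ∂f_1/∂y = ∂(y*z)/∂x - ∂(-x^2 + y^2)/∂y = -2*y
  coefficient of dx ∧ dz: ∂f_3/∂x - ∂f_1/∂z = ∂(-3*x^2 + x - y*z)/∂x - ∂(-x^2 + y^2)/∂z = 1 - 6*x
  coefficient of dy ∧ dz: ∂f_3/∂y - ∂f_2/∂z = ∂(-3*x^2 + x - y*z)/∂y - ∂(y*z)/∂z = -y - z
Assembling: d(omega) = (-2*y) dx ∧ dy + (1 - 6*x) dx ∧ dz + (-y - z) dy ∧ dz.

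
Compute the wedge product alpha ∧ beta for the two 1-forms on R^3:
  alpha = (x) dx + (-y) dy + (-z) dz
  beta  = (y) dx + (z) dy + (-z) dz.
alpha ∧ beta = (x*z + y^2) dx ∧ dy + (z*(-x + y)) dx ∧ dz + (z*(y + z)) dy ∧ dz

Distribute the wedge, using dx_i ∧ dx_j = -dx_j ∧ dx_i and dx_i ∧ dx_i = 0. For each pair (i, j) with i < j, the coefficient of dx_i ∧ dx_j in alpha ∧ beta is (alpha_i * beta_j - alpha_j * beta_i). Collecting: alpha ∧ beta = (x*z + y^2) dx ∧ dy + (z*(-x + y)) dx ∧ dz + (z*(y + z)) dy ∧ dz.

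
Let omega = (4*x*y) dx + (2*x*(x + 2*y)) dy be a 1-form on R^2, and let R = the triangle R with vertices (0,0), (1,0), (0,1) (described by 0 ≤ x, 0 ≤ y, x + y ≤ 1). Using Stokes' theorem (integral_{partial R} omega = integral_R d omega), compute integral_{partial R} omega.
integral_(partial R) omega = 2/3

Stokes: integral_partial_R omega = integral_R d omega with d omega = (∂Q/∂x - ∂P/∂y) dx ∧ dy.
  ∂Q/∂x = 4*x + 4*y
  ∂P/∂y = 4*x
  integrand = ∂Q/∂x - ∂P/∂y = 4*y.
Integrating over R: integral_0^1 integral_0^{1-x} (4*y) dy dx = 2/3.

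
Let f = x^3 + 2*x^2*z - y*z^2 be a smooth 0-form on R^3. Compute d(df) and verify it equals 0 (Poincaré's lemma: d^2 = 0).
d(df) = 0

Step 1: df = sum_i (∂f/∂x_i) dx_i = (x*(3*x + 4*z)) dx + (-z^2) dy + (2*x^2 - 2*y*z) dz.
Step 2: Apply d again. Using the 1-form formula, the coefficient of dx ∧ dy in d(df) is ∂^2 f/∂x ∂y - ∂^2 f/∂y ∂x = (0) - (0) = 0 (equality of mixed partials for smooth f).
Similarly for dx ∧ dz and dy ∧ dz — all coefficients vanish. So d(df) = 0.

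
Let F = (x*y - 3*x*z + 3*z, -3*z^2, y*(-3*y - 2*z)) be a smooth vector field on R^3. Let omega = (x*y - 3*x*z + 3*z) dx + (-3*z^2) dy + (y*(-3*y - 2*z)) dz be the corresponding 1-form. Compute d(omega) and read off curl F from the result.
d(omega) = (-6*y + 4*z) dy ∧ dz + (3 - 3*x) dz ∧ dx + (-x) dx ∧ dy; curl F = (-6*y + 4*z, 3 - 3*x, -x)

d omega = sum_{i<j} (∂f_j/∂x_i - ∂f_i/∂x_j) dx_i ∧ dx_j. Under the identification (dy ∧ dz, dz ∧ dx, dx ∧ dy) ↔ (e_x, e_y, e_z), the coefficients are exactly the components of curl F. Compute:
  ∂R/∂y - ∂Q/∂z = (-6*y - 2*z) - (-6*z) = -6*y + 4*z
  ∂P/∂z - ∂R/∂x = (3 - 3*x) - (0) = 3 - 3*x
  ∂Q/∂x - ∂P/∂y = (0) - (x) = -x.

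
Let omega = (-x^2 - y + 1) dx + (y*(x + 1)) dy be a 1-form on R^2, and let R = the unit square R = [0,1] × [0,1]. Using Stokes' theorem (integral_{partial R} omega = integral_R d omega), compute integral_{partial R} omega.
integral_(partial R) omega = 3/2

Stokes: integral_partial_R omega = integral_R d omega with d omega = (∂Q/∂x - ∂P/∂y) dx ∧ dy.
  ∂Q/∂x = y
  ∂P/∂y = -1
  integrand = ∂Q/∂x - ∂P/∂y = y + 1.
Integrating over R: integral_0^1 integral_0^1 (y + 1) dx dy = 3/2.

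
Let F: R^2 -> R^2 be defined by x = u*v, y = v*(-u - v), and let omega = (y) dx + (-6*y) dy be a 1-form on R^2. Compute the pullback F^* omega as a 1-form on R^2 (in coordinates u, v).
F^* omega = (7*v^2*(-u - v)) du + (v*(-7*u^2 - 19*u*v - 12*v^2)) dv

Using F^*(f dg) = (f ∘ F) d(g ∘ F), substitute each coordinate x_i by F_i(u, v) in f_i, and replace dx_i by d F_i = (∂F_i/∂u) du + (∂F_i/∂v) dv.
  For the x component: f_1(F) = v*(-u - v); d F_1 = (v) du + (u) dv
  For the y component: f_2(F) = 6*v*(u + v); d F_2 = (-v) du + (-u - 2*v) dv
Combining and collecting du, dv coefficients:
  coeff of du: 7*v^2*(-u - v)
  coeff of dv: v*(-7*u^2 - 19*u*v - 12*v^2)
F^* omega = (7*v^2*(-u - v)) du + (v*(-7*u^2 - 19*u*v - 12*v^2)) dv.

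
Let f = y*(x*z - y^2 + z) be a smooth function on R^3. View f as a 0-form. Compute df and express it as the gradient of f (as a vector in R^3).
df = (y*z) dx + (x*z - 3*y^2 + z) dy + (y*(x + 1)) dz; grad f = (y*z, x*z - 3*y^2 + z, y*(x + 1))

For a 0-form f, d f = (∂f/∂x) dx + (∂f/∂y) dy + (∂f/∂z) dz. The components of the vector representation are exactly the entries of grad f in Cartesian coordinates:
  ∂f/∂x = y*z
  ∂f/∂y = x*z - 3*y^2 + z
  ∂f/∂z = y*(x + 1).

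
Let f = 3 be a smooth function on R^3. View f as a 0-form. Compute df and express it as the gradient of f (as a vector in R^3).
df = (0) dx + (0) dy + (0) dz; grad f = (0, 0, 0)

For a 0-form f, d f = (∂f/∂x) dx + (∂f/∂y) dy + (∂f/∂z) dz. The components of the vector representation are exactly the entries of grad f in Cartesian coordinates:
  ∂f/∂x = 0
  ∂f/∂y = 0
  ∂f/∂z = 0.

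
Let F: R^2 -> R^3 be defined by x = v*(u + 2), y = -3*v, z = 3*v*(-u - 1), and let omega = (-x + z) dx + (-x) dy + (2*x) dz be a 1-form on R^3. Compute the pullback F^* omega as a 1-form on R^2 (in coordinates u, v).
F^* omega = (v^2*(-10*u - 17)) du + (2*v*(-5*u^2 - 14*u - 8)) dv

Using F^*(f dg) = (f ∘ F) d(g ∘ F), substitute each coordinate x_i by F_i(u, v) in f_i, and replace dx_i by d F_i = (∂F_i/∂u) du + (∂F_i/∂v) dv.
  For the x component: f_1(F) = v*(-4*u - 5); d F_1 = (v) du + (u + 2) dv
  For the y component: f_2(F) = v*(-u - 2); d F_2 = (0) du + (-3) dv
  For the z component: f_3(F) = 2*v*(u + 2); d F_3 = (-3*v) du + (-3*u - 3) dv
Combining and collecting du, dv coefficients:
  coeff of du: v^2*(-10*u - 17)
  coeff of dv: 2*v*(-5*u^2 - 14*u - 8)
F^* omega = (v^2*(-10*u - 17)) du + (2*v*(-5*u^2 - 14*u - 8)) dv.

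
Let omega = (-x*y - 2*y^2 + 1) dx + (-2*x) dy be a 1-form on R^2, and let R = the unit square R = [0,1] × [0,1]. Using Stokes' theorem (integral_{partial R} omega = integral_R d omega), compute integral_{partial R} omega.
integral_(partial R) omega = 1/2

Stokes: integral_partial_R omega = integral_R d omega with d omega = (∂Q/∂x - ∂P/∂y) dx ∧ dy.
  ∂Q/∂x = -2
  ∂P/∂y = -x - 4*y
  integrand = ∂Q/∂x - ∂P/∂y = x + 4*y - 2.
Integrating over R: integral_0^1 integral_0^1 (x + 4*y - 2) dx dy = 1/2.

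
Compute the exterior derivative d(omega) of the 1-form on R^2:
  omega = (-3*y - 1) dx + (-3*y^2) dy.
d(omega) = (3) dx ∧ dy

For a 1-form omega = sum_i f_i dx_i, the exterior derivative is
  d(omega) = sum_{i < j} (∂f_j/∂x_i - ∂f_i/∂x_j) dx_i ∧ dx_j.
  coefficient of dx ∧ dy: ∂f_2/∂x - ∂f_1/∂y = ∂(-3*y^2)/∂x - ∂(-3*y - 1)/∂y = 3
Assembling: d(omega) = (3) dx ∧ dy.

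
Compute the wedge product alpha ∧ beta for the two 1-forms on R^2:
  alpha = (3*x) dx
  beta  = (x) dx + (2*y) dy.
alpha ∧ beta = (6*x*y) dx ∧ dy

Distribute the wedge, using dx_i ∧ dx_j = -dx_j ∧ dx_i and dx_i ∧ dx_i = 0. For each pair (i, j) with i < j, the coefficient of dx_i ∧ dx_j in alpha ∧ beta is (alpha_i * beta_j - alpha_j * beta_i). Collecting: alpha ∧ beta = (6*x*y) dx ∧ dy.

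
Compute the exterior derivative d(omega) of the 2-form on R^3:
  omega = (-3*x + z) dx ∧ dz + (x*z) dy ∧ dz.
d(omega) = (z) dx ∧ dy ∧ dz

For a 2-form omega = sum_{i<j} g_{ij} dx_i ∧ dx_j, the exterior derivative is
  d(omega) = sum_{i<j} d(g_{ij}) ∧ dx_i ∧ dx_j = sum_{i<j, k} (∂g_{ij}/∂x_k) dx_k ∧ dx_i ∧ dx_j.
Expand each term, using dx_k ∧ dx_i ∧ dx_j = sgn(permutation) dx_{(a)} ∧ dx_{(b)} ∧ dx_{(c)} with (a < b < c) sorted:
  d(x*z) includes (∂/∂x)(x*z) dx = (z) dx, which multiplied by dy ∧ dz gives (z) dx ∧ dy ∧ dz
Collecting like 3-forms: d(omega) = (z) dx ∧ dy ∧ dz.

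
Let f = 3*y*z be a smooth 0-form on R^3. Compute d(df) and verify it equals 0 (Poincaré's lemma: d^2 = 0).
d(df) = 0

Step 1: df = sum_i (∂f/∂x_i) dx_i = (0) dx + (3*z) dy + (3*y) dz.
Step 2: Apply d again. Using the 1-form formula, the coefficient of dx ∧ dy in d(df) is ∂^2 f/∂x ∂y - ∂^2 f/∂y ∂x = (0) - (0) = 0 (equality of mixed partials for smooth f).
Similarly for dx ∧ dz and dy ∧ dz — all coefficients vanish. So d(df) = 0.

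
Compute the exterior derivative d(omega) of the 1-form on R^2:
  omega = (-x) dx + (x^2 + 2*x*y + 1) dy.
d(omega) = (2*x + 2*y) dx ∧ dy

For a 1-form omega = sum_i f_i dx_i, the exterior derivative is
  d(omega) = sum_{i < j} (∂f_j/∂x_i - ∂f_i/∂x_j) dx_i ∧ dx_j.
  coefficient of dx ∧ dy: ∂f_2/∂x - ∂f_1/∂y = ∂(x^2 + 2*x*y + 1)/∂x - ∂(-x)/∂y = 2*x + 2*y
Assembling: d(omega) = (2*x + 2*y) dx ∧ dy.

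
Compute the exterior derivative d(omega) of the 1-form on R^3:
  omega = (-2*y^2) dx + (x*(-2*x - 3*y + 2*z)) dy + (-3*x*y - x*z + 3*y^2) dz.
d(omega) = (-4*x + y + 2*z) dx ∧ dy + (-3*y - z) dx ∧ dz + (-5*x + 6*y) dy ∧ dz

For a 1-form omega = sum_i f_i dx_i, the exterior derivative is
  d(omega) = sum_{i < j} (∂f_j/∂x_i - ∂f_i/∂x_j) dx_i ∧ dx_j.
  coefficient of dx ∧ dy: ∂f_2/∂x - ∂f_1/∂y = ∂(x*(-2*x - 3*y + 2*z))/∂x - ∂(-2*y^2)/∂y = -4*x + y + 2*z
  coefficient of dx ∧ dz: ∂f_3/∂x - ∂f_1/∂z = ∂(-3*x*y - x*z + 3*y^2)/∂x - ∂(-2*y^2)/∂z = -3*y - z
  coefficient of dy ∧ dz: ∂f_3/∂y - ∂f_2/∂z = ∂(-3*x*y - x*z + 3*y^2)/∂y - ∂(x*(-2*x - 3*y + 2*z))/∂z = -5*x + 6*y
Assembling: d(omega) = (-4*x + y + 2*z) dx ∧ dy + (-3*y - z) dx ∧ dz + (-5*x + 6*y) dy ∧ dz.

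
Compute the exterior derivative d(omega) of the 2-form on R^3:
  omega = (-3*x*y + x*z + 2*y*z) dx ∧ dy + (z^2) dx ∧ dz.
d(omega) = (x + 2*y) dx ∧ dy ∧ dz

For a 2-form omega = sum_{i<j} g_{ij} dx_i ∧ dx_j, the exterior derivative is
  d(omega) = sum_{i<j} d(g_{ij}) ∧ dx_i ∧ dx_j = sum_{i<j, k} (∂g_{ij}/∂x_k) dx_k ∧ dx_i ∧ dx_j.
Expand each term, using dx_k ∧ dx_i ∧ dx_j = sgn(permutation) dx_{(a)} ∧ dx_{(b)} ∧ dx_{(c)} with (a < b < c) sorted:
  d(-3*x*y + x*z + 2*y*z) includes (∂/∂z)(-3*x*y + x*z + 2*y*z) dz = (x + 2*y) dz, which multiplied by dx ∧ dy gives (x + 2*y) dx ∧ dy ∧ dz
Collecting like 3-forms: d(omega) = (x + 2*y) dx ∧ dy ∧ dz.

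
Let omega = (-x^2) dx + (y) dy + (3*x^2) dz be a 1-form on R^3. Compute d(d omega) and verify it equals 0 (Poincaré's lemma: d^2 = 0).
d(d omega) = 0

Step 1: d omega = sum_{i<j} (∂f_j/∂x_i - ∂f_i/∂x_j) dx_i ∧ dx_j:
  coeff of dx ∧ dy: 0
  coeff of dx ∧ dz: 6*x
  coeff of dy ∧ dz: 0
Step 2: Apply d again to each 2-form coefficient. The only possible 3-form in R^3 is dx ∧ dy ∧ dz, with coefficient
  ∂(coeff of dy∧dz)/∂x - ∂(coeff of dx∧dz)/∂y + ∂(coeff of dx∧dy)/∂z
  = ∂/∂x (0) - ∂/∂y (6*x) + ∂/∂z (0).
Each of these terms simplifies to sums of mixed partials that cancel in pairs. The result is 0 (by equality of mixed partials for smooth functions — Schwarz / Clairaut).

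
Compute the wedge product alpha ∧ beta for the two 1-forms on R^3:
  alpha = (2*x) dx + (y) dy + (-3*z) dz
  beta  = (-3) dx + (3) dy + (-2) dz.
alpha ∧ beta = (6*x + 3*y) dx ∧ dy + (-4*x - 9*z) dx ∧ dz + (-2*y + 9*z) dy ∧ dz

Distribute the wedge, using dx_i ∧ dx_j = -dx_j ∧ dx_i and dx_i ∧ dx_i = 0. For each pair (i, j) with i < j, the coefficient of dx_i ∧ dx_j in alpha ∧ beta is (alpha_i * beta_j - alpha_j * beta_i). Collecting: alpha ∧ beta = (6*x + 3*y) dx ∧ dy + (-4*x - 9*z) dx ∧ dz + (-2*y + 9*z) dy ∧ dz.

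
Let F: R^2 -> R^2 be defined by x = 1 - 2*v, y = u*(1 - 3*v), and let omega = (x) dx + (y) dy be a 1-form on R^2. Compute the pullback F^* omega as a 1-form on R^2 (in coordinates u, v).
F^* omega = (u*(9*v^2 - 6*v + 1)) du + (9*u^2*v - 3*u^2 + 4*v - 2) dv

Using F^*(f dg) = (f ∘ F) d(g ∘ F), substitute each coordinate x_i by F_i(u, v) in f_i, and replace dx_i by d F_i = (∂F_i/∂u) du + (∂F_i/∂v) dv.
  For the x component: f_1(F) = 1 - 2*v; d F_1 = (0) du + (-2) dv
  For the y component: f_2(F) = u*(1 - 3*v); d F_2 = (1 - 3*v) du + (-3*u) dv
Combining and collecting du, dv coefficients:
  coeff of du: u*(9*v^2 - 6*v + 1)
  coeff of dv: 9*u^2*v - 3*u^2 + 4*v - 2
F^* omega = (u*(9*v^2 - 6*v + 1)) du + (9*u^2*v - 3*u^2 + 4*v - 2) dv.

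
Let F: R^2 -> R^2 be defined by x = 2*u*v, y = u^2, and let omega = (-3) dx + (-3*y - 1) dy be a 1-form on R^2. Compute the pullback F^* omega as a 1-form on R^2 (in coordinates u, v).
F^* omega = (-6*u^3 - 2*u - 6*v) du + (-6*u) dv

Using F^*(f dg) = (f ∘ F) d(g ∘ F), substitute each coordinate x_i by F_i(u, v) in f_i, and replace dx_i by d F_i = (∂F_i/∂u) du + (∂F_i/∂v) dv.
  For the x component: f_1(F) = -3; d F_1 = (2*v) du + (2*u) dv
  For the y component: f_2(F) = -3*u^2 - 1; d F_2 = (2*u) du + (0) dv
Combining and collecting du, dv coefficients:
  coeff of du: -6*u^3 - 2*u - 6*v
  coeff of dv: -6*u
F^* omega = (-6*u^3 - 2*u - 6*v) du + (-6*u) dv.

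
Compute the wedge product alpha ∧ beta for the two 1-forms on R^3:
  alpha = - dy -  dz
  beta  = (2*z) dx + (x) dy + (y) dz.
alpha ∧ beta = (2*z) dx ∧ dy + (x - y) dy ∧ dz + (2*z) dx ∧ dz

Distribute the wedge, using dx_i ∧ dx_j = -dx_j ∧ dx_i and dx_i ∧ dx_i = 0. For each pair (i, j) with i < j, the coefficient of dx_i ∧ dx_j in alpha ∧ beta is (alpha_i * beta_j - alpha_j * beta_i). Collecting: alpha ∧ beta = (2*z) dx ∧ dy + (x - y) dy ∧ dz + (2*z) dx ∧ dz.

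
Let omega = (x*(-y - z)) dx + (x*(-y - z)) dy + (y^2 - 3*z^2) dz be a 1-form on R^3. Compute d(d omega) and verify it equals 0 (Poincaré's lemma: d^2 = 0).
d(d omega) = 0

Step 1: d omega = sum_{i<j} (∂f_j/∂x_i - ∂f_i/∂x_j) dx_i ∧ dx_j:
  coeff of dx ∧ dy: x - y - z
  coeff of dx ∧ dz: x
  coeff of dy ∧ dz: x + 2*y
Step 2: Apply d again to each 2-form coefficient. The only possible 3-form in R^3 is dx ∧ dy ∧ dz, with coefficient
  ∂(coeff of dy∧dz)/∂x - ∂(coeff of dx∧dz)/∂y + ∂(coeff of dx∧dy)/∂z
  = ∂/∂x (x + 2*y) - ∂/∂y (x) + ∂/∂z (x - y - z).
Each of these terms simplifies to sums of mixed partials that cancel in pairs. The result is 0 (by equality of mixed partials for smooth functions — Schwarz / Clairaut).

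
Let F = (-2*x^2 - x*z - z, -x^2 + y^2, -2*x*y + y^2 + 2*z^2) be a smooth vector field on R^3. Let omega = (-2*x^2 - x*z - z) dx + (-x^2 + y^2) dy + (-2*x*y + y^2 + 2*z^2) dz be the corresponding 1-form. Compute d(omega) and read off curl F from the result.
d(omega) = (-2*x + 2*y) dy ∧ dz + (-x + 2*y - 1) dz ∧ dx + (-2*x) dx ∧ dy; curl F = (-2*x + 2*y, -x + 2*y - 1, -2*x)

d omega = sum_{i<j} (∂f_j/∂x_i - ∂f_i/∂x_j) dx_i ∧ dx_j. Under the identification (dy ∧ dz, dz ∧ dx, dx ∧ dy) ↔ (e_x, e_y, e_z), the coefficients are exactly the components of curl F. Compute:
  ∂R/∂y - ∂Q/∂z = (-2*x + 2*y) - (0) = -2*x + 2*y
  ∂P/∂z - ∂R/∂x = (-x - 1) - (-2*y) = -x + 2*y - 1
  ∂Q/∂x - ∂P/∂y = (-2*x) - (0) = -2*x.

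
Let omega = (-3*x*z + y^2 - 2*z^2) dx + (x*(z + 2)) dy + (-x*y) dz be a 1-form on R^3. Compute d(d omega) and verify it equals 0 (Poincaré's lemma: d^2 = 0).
d(d omega) = 0

Step 1: d omega = sum_{i<j} (∂f_j/∂x_i - ∂f_i/∂x_j) dx_i ∧ dx_j:
  coeff of dx ∧ dy: -2*y + z + 2
  coeff of dx ∧ dz: 3*x - y + 4*z
  coeff of dy ∧ dz: -2*x
Step 2: Apply d again to each 2-form coefficient. The only possible 3-form in R^3 is dx ∧ dy ∧ dz, with coefficient
  ∂(coeff of dy∧dz)/∂x - ∂(coeff of dx∧dz)/∂y + ∂(coeff of dx∧dy)/∂z
  = ∂/∂x (-2*x) - ∂/∂y (3*x - y + 4*z) + ∂/∂z (-2*y + z + 2).
Each of these terms simplifies to sums of mixed partials that cancel in pairs. The result is 0 (by equality of mixed partials for smooth functions — Schwarz / Clairaut).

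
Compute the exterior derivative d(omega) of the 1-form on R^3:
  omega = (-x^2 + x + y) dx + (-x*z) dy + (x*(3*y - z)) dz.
d(omega) = (-z - 1) dx ∧ dy + (3*y - z) dx ∧ dz + (4*x) dy ∧ dz

For a 1-form omega = sum_i f_i dx_i, the exterior derivative is
  d(omega) = sum_{i < j} (∂f_j/∂x_i - ∂f_i/∂x_j) dx_i ∧ dx_j.
  coefficient of dx ∧ dy: ∂f_2/∂x - ∂f_1/∂y = ∂(-x*z)/∂x - ∂(-x^2 + x + y)/∂y = -z - 1
  coefficient of dx ∧ dz: ∂f_3/∂x - ∂f_1/∂z = ∂(x*(3*y - z))/∂x - ∂(-x^2 + x + y)/∂z = 3*y - z
  coefficient of dy ∧ dz: ∂f_3/∂y - ∂f_2/∂z = ∂(x*(3*y - z))/∂y - ∂(-x*z)/∂z = 4*x
Assembling: d(omega) = (-z - 1) dx ∧ dy + (3*y - z) dx ∧ dz + (4*x) dy ∧ dz.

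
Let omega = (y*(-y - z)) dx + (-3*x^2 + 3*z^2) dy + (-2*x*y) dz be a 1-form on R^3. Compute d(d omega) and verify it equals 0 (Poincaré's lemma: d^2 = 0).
d(d omega) = 0

Step 1: d omega = sum_{i<j} (∂f_j/∂x_i - ∂f_i/∂x_j) dx_i ∧ dx_j:
  coeff of dx ∧ dy: -6*x + 2*y + z
  coeff of dx ∧ dz: -y
  coeff of dy ∧ dz: -2*x - 6*z
Step 2: Apply d again to each 2-form coefficient. The only possible 3-form in R^3 is dx ∧ dy ∧ dz, with coefficient
  ∂(coeff of dy∧dz)/∂x - ∂(coeff of dx∧dz)/∂y + ∂(coeff of dx∧dy)/∂z
  = ∂/∂x (-2*x - 6*z) - ∂/∂y (-y) + ∂/∂z (-6*x + 2*y + z).
Each of these terms simplifies to sums of mixed partials that cancel in pairs. The result is 0 (by equality of mixed partials for smooth functions — Schwarz / Clairaut).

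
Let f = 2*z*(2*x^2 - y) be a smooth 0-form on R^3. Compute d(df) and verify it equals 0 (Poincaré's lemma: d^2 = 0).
d(df) = 0

Step 1: df = sum_i (∂f/∂x_i) dx_i = (8*x*z) dx + (-2*z) dy + (4*x^2 - 2*y) dz.
Step 2: Apply d again. Using the 1-form formula, the coefficient of dx ∧ dy in d(df) is ∂^2 f/∂x ∂y - ∂^2 f/∂y ∂x = (0) - (0) = 0 (equality of mixed partials for smooth f).
Similarly for dx ∧ dz and dy ∧ dz — all coefficients vanish. So d(df) = 0.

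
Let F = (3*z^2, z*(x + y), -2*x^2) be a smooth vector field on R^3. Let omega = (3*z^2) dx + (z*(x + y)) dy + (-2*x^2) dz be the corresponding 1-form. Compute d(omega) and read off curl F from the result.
d(omega) = (-x - y) dy ∧ dz + (4*x + 6*z) dz ∧ dx + (z) dx ∧ dy; curl F = (-x - y, 4*x + 6*z, z)

d omega = sum_{i<j} (∂f_j/∂x_i - ∂f_i/∂x_j) dx_i ∧ dx_j. Under the identification (dy ∧ dz, dz ∧ dx, dx ∧ dy) ↔ (e_x, e_y, e_z), the coefficients are exactly the components of curl F. Compute:
  ∂R/∂y - ∂Q/∂z = (0) - (x + y) = -x - y
  ∂P/∂z - ∂R/∂x = (6*z) - (-4*x) = 4*x + 6*z
  ∂Q/∂x - ∂P/∂y = (z) - (0) = z.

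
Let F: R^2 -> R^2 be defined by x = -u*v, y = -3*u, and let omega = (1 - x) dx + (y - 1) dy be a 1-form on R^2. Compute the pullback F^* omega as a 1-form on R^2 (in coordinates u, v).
F^* omega = (-u*v^2 + 9*u - v + 3) du + (u*(-u*v - 1)) dv

Using F^*(f dg) = (f ∘ F) d(g ∘ F), substitute each coordinate x_i by F_i(u, v) in f_i, and replace dx_i by d F_i = (∂F_i/∂u) du + (∂F_i/∂v) dv.
  For the x component: f_1(F) = u*v + 1; d F_1 = (-v) du + (-u) dv
  For the y component: f_2(F) = -3*u - 1; d F_2 = (-3) du + (0) dv
Combining and collecting du, dv coefficients:
  coeff of du: -u*v^2 + 9*u - v + 3
  coeff of dv: u*(-u*v - 1)
F^* omega = (-u*v^2 + 9*u - v + 3) du + (u*(-u*v - 1)) dv.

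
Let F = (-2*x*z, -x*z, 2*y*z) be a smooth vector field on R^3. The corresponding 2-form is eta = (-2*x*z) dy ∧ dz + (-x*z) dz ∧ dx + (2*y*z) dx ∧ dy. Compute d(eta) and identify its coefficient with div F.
d(eta) = (2*y - 2*z) dx ∧ dy ∧ dz; div F = 2*y - 2*z

For a 2-form in R^3 of the form above, applying d gives a 3-form with coefficient ∂P/∂x + ∂Q/∂y + ∂R/∂z:
  ∂P/∂x = -2*z
  ∂Q/∂y = 0
  ∂R/∂z = 2*y
Sum = 2*y - 2*z, which is exactly div F.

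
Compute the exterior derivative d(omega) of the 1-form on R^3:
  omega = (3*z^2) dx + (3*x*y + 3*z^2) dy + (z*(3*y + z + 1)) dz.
d(omega) = (3*y) dx ∧ dy + (-6*z) dx ∧ dz + (-3*z) dy ∧ dz

For a 1-form omega = sum_i f_i dx_i, the exterior derivative is
  d(omega) = sum_{i < j} (∂f_j/∂x_i - ∂f_i/∂x_j) dx_i ∧ dx_j.
  coefficient of dx ∧ dy: ∂f_2/∂x - ∂f_1/∂y = ∂(3*x*y + 3*z^2)/∂x - ∂(3*z^2)/∂y = 3*y
  coefficient of dx ∧ dz: ∂f_3/∂x - ∂f_1/∂z = ∂(z*(3*y + z + 1))/∂x - ∂(3*z^2)/∂z = -6*z
  coefficient of dy ∧ dz: ∂f_3/∂y - ∂f_2/∂z = ∂(z*(3*y + z + 1))/∂y - ∂(3*x*y + 3*z^2)/∂z = -3*z
Assembling: d(omega) = (3*y) dx ∧ dy + (-6*z) dx ∧ dz + (-3*z) dy ∧ dz.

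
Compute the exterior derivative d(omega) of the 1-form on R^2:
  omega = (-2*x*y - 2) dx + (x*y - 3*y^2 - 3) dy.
d(omega) = (2*x + y) dx ∧ dy

For a 1-form omega = sum_i f_i dx_i, the exterior derivative is
  d(omega) = sum_{i < j} (∂f_j/∂x_i - ∂f_i/∂x_j) dx_i ∧ dx_j.
  coefficient of dx ∧ dy: ∂f_2/∂x - ∂f_1/∂y = ∂(x*y - 3*y^2 - 3)/∂x - ∂(-2*x*y - 2)/∂y = 2*x + y
Assembling: d(omega) = (2*x + y) dx ∧ dy.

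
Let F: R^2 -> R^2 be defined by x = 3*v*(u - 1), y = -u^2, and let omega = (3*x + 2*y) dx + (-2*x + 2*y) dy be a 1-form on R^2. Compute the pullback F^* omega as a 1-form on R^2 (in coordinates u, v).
F^* omega = (4*u^3 + 6*u^2*v + 27*u*v^2 - 12*u*v - 27*v^2) du + (-6*u^3 + 27*u^2*v + 6*u^2 - 54*u*v + 27*v) dv

Using F^*(f dg) = (f ∘ F) d(g ∘ F), substitute each coordinate x_i by F_i(u, v) in f_i, and replace dx_i by d F_i = (∂F_i/∂u) du + (∂F_i/∂v) dv.
  For the x component: f_1(F) = -2*u^2 + 9*u*v - 9*v; d F_1 = (3*v) du + (3*u - 3) dv
  For the y component: f_2(F) = -2*u^2 - 6*u*v + 6*v; d F_2 = (-2*u) du + (0) dv
Combining and collecting du, dv coefficients:
  coeff of du: 4*u^3 + 6*u^2*v + 27*u*v^2 - 12*u*v - 27*v^2
  coeff of dv: -6*u^3 + 27*u^2*v + 6*u^2 - 54*u*v + 27*v
F^* omega = (4*u^3 + 6*u^2*v + 27*u*v^2 - 12*u*v - 27*v^2) du + (-6*u^3 + 27*u^2*v + 6*u^2 - 54*u*v + 27*v) dv.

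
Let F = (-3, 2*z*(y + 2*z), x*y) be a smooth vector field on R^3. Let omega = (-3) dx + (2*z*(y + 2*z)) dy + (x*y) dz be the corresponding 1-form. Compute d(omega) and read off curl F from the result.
d(omega) = (x - 2*y - 8*z) dy ∧ dz + (-y) dz ∧ dx + (0) dx ∧ dy; curl F = (x - 2*y - 8*z, -y, 0)

d omega = sum_{i<j} (∂f_j/∂x_i - ∂f_i/∂x_j) dx_i ∧ dx_j. Under the identification (dy ∧ dz, dz ∧ dx, dx ∧ dy) ↔ (e_x, e_y, e_z), the coefficients are exactly the components of curl F. Compute:
  ∂R/∂y - ∂Q/∂z = (x) - (2*y + 8*z) = x - 2*y - 8*z
  ∂P/∂z - ∂R/∂x = (0) - (y) = -y
  ∂Q/∂x - ∂P/∂y = (0) - (0) = 0.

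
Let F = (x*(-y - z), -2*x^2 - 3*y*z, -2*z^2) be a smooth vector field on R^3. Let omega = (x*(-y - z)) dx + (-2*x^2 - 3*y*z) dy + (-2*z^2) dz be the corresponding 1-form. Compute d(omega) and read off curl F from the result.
d(omega) = (3*y) dy ∧ dz + (-x) dz ∧ dx + (-3*x) dx ∧ dy; curl F = (3*y, -x, -3*x)

d omega = sum_{i<j} (∂f_j/∂x_i - ∂f_i/∂x_j) dx_i ∧ dx_j. Under the identification (dy ∧ dz, dz ∧ dx, dx ∧ dy) ↔ (e_x, e_y, e_z), the coefficients are exactly the components of curl F. Compute:
  ∂R/∂y - ∂Q/∂z = (0) - (-3*y) = 3*y
  ∂P/∂z - ∂R/∂x = (-x) - (0) = -x
  ∂Q/∂x - ∂P/∂y = (-4*x) - (-x) = -3*x.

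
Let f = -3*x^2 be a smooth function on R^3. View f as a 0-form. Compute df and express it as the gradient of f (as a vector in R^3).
df = (-6*x) dx + (0) dy + (0) dz; grad f = (-6*x, 0, 0)

For a 0-form f, d f = (∂f/∂x) dx + (∂f/∂y) dy + (∂f/∂z) dz. The components of the vector representation are exactly the entries of grad f in Cartesian coordinates:
  ∂f/∂x = -6*x
  ∂f/∂y = 0
  ∂f/∂z = 0.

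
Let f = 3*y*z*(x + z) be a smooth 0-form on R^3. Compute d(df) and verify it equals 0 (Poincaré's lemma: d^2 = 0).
d(df) = 0

Step 1: df = sum_i (∂f/∂x_i) dx_i = (3*y*z) dx + (3*z*(x + z)) dy + (3*y*(x + 2*z)) dz.
Step 2: Apply d again. Using the 1-form formula, the coefficient of dx ∧ dy in d(df) is ∂^2 f/∂x ∂y - ∂^2 f/∂y ∂x = (3*z) - (3*z) = 0 (equality of mixed partials for smooth f).
Similarly for dx ∧ dz and dy ∧ dz — all coefficients vanish. So d(df) = 0.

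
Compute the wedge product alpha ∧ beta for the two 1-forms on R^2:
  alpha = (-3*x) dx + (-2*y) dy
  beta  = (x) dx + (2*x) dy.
alpha ∧ beta = (2*x*(-3*x + y)) dx ∧ dy

Distribute the wedge, using dx_i ∧ dx_j = -dx_j ∧ dx_i and dx_i ∧ dx_i = 0. For each pair (i, j) with i < j, the coefficient of dx_i ∧ dx_j in alpha ∧ beta is (alpha_i * beta_j - alpha_j * beta_i). Collecting: alpha ∧ beta = (2*x*(-3*x + y)) dx ∧ dy.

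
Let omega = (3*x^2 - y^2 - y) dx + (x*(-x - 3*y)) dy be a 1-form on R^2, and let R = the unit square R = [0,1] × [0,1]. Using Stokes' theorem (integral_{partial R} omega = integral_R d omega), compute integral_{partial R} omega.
integral_(partial R) omega = -1/2

Stokes: integral_partial_R omega = integral_R d omega with d omega = (∂Q/∂x - ∂P/∂y) dx ∧ dy.
  ∂Q/∂x = -2*x - 3*y
  ∂P/∂y = -2*y - 1
  integrand = ∂Q/∂x - ∂P/∂y = -2*x - y + 1.
Integrating over R: integral_0^1 integral_0^1 (-2*x - y + 1) dx dy = -1/2.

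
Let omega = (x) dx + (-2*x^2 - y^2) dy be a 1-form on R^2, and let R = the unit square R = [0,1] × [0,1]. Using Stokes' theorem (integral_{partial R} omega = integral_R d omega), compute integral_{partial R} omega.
integral_(partial R) omega = -2

Stokes: integral_partial_R omega = integral_R d omega with d omega = (∂Q/∂x - ∂P/∂y) dx ∧ dy.
  ∂Q/∂x = -4*x
  ∂P/∂y = 0
  integrand = ∂Q/∂x - ∂P/∂y = -4*x.
Integrating over R: integral_0^1 integral_0^1 (-4*x) dx dy = -2.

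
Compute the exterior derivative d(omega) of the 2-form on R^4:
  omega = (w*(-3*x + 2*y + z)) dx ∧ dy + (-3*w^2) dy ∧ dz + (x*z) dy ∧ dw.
d(omega) = (w) dx ∧ dy ∧ dz + (-3*x + 2*y + 2*z) dx ∧ dy ∧ dw + (-6*w - x) dy ∧ dz ∧ dw

For a 2-form omega = sum_{i<j} g_{ij} dx_i ∧ dx_j, the exterior derivative is
  d(omega) = sum_{i<j} d(g_{ij}) ∧ dx_i ∧ dx_j = sum_{i<j, k} (∂g_{ij}/∂x_k) dx_k ∧ dx_i ∧ dx_j.
Expand each term, using dx_k ∧ dx_i ∧ dx_j = sgn(permutation) dx_{(a)} ∧ dx_{(b)} ∧ dx_{(c)} with (a < b < c) sorted:
  d(w*(-3*x + 2*y + z)) includes (∂/∂z)(w*(-3*x + 2*y + z)) dz = (w) dz, which multiplied by dx ∧ dy gives (w) dx ∧ dy ∧ dz
  d(w*(-3*x + 2*y + z)) includes (∂/∂w)(w*(-3*x + 2*y + z)) dw = (-3*x + 2*y + z) dw, which multiplied by dx ∧ dy gives (-3*x + 2*y + z) dx ∧ dy ∧ dw
  d(-3*w^2) includes (∂/∂w)(-3*w^2) dw = (-6*w) dw, which multiplied by dy ∧ dz gives (-6*w) dy ∧ dz ∧ dw
  d(x*z) includes (∂/∂x)(x*z) dx = (z) dx, which multiplied by dy ∧ dw gives (z) dx ∧ dy ∧ dw
  d(x*z) includes (∂/∂z)(x*z) dz = (x) dz, which multiplied by dy ∧ dw gives (-x) dy ∧ dz ∧ dw
Collecting like 3-forms: d(omega) = (w) dx ∧ dy ∧ dz + (-3*x + 2*y + 2*z) dx ∧ dy ∧ dw + (-6*w - x) dy ∧ dz ∧ dw.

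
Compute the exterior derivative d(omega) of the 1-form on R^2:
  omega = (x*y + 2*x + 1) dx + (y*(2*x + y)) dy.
d(omega) = (-x + 2*y) dx ∧ dy

For a 1-form omega = sum_i f_i dx_i, the exterior derivative is
  d(omega) = sum_{i < j} (∂f_j/∂x_i - ∂f_i/∂x_j) dx_i ∧ dx_j.
  coefficient of dx ∧ dy: ∂f_2/∂x - ∂f_1/∂y = ∂(y*(2*x + y))/∂x - ∂(x*y + 2*x + 1)/∂y = -x + 2*y
Assembling: d(omega) = (-x + 2*y) dx ∧ dy.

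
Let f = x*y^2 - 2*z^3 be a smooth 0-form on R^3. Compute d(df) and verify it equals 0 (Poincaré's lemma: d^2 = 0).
d(df) = 0

Step 1: df = sum_i (∂f/∂x_i) dx_i = (y^2) dx + (2*x*y) dy + (-6*z^2) dz.
Step 2: Apply d again. Using the 1-form formula, the coefficient of dx ∧ dy in d(df) is ∂^2 f/∂x ∂y - ∂^2 f/∂y ∂x = (2*y) - (2*y) = 0 (equality of mixed partials for smooth f).
Similarly for dx ∧ dz and dy ∧ dz — all coefficients vanish. So d(df) = 0.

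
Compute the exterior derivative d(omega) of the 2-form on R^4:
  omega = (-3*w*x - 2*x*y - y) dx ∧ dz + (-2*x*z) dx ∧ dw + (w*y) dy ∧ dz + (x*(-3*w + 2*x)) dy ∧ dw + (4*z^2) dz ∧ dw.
d(omega) = (2*x + 1) dx ∧ dy ∧ dz + (-x) dx ∧ dz ∧ dw + (y) dy ∧ dz ∧ dw + (-3*w + 4*x) dx ∧ dy ∧ dw

For a 2-form omega = sum_{i<j} g_{ij} dx_i ∧ dx_j, the exterior derivative is
  d(omega) = sum_{i<j} d(g_{ij}) ∧ dx_i ∧ dx_j = sum_{i<j, k} (∂g_{ij}/∂x_k) dx_k ∧ dx_i ∧ dx_j.
Expand each term, using dx_k ∧ dx_i ∧ dx_j = sgn(permutation) dx_{(a)} ∧ dx_{(b)} ∧ dx_{(c)} with (a < b < c) sorted:
  d(-3*w*x - 2*x*y - y) includes (∂/∂y)(-3*w*x - 2*x*y - y) dy = (-2*x - 1) dy, which multiplied by dx ∧ dz gives (2*x + 1) dx ∧ dy ∧ dz
  d(-3*w*x - 2*x*y - y) includes (∂/∂w)(-3*w*x - 2*x*y - y) dw = (-3*x) dw, which multiplied by dx ∧ dz gives (-3*x) dx ∧ dz ∧ dw
  d(-2*x*z) includes (∂/∂z)(-2*x*z) dz = (-2*x) dz, which multiplied by dx ∧ dw gives (2*x) dx ∧ dz ∧ dw
  d(w*y) includes (∂/∂w)(w*y) dw = (y) dw, which multiplied by dy ∧ dz gives (y) dy ∧ dz ∧ dw
  d(x*(-3*w + 2*x)) includes (∂/∂x)(x*(-3*w + 2*x)) dx = (-3*w + 4*x) dx, which multiplied by dy ∧ dw gives (-3*w + 4*x) dx ∧ dy ∧ dw
Collecting like 3-forms: d(omega) = (2*x + 1) dx ∧ dy ∧ dz + (-x) dx ∧ dz ∧ dw + (y) dy ∧ dz ∧ dw + (-3*w + 4*x) dx ∧ dy ∧ dw.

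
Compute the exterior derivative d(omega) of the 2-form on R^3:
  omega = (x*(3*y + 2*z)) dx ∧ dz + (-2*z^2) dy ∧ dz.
d(omega) = (-3*x) dx ∧ dy ∧ dz

For a 2-form omega = sum_{i<j} g_{ij} dx_i ∧ dx_j, the exterior derivative is
  d(omega) = sum_{i<j} d(g_{ij}) ∧ dx_i ∧ dx_j = sum_{i<j, k} (∂g_{ij}/∂x_k) dx_k ∧ dx_i ∧ dx_j.
Expand each term, using dx_k ∧ dx_i ∧ dx_j = sgn(permutation) dx_{(a)} ∧ dx_{(b)} ∧ dx_{(c)} with (a < b < c) sorted:
  d(x*(3*y + 2*z)) includes (∂/∂y)(x*(3*y + 2*z)) dy = (3*x) dy, which multiplied by dx ∧ dz gives (-3*x) dx ∧ dy ∧ dz
Collecting like 3-forms: d(omega) = (-3*x) dx ∧ dy ∧ dz.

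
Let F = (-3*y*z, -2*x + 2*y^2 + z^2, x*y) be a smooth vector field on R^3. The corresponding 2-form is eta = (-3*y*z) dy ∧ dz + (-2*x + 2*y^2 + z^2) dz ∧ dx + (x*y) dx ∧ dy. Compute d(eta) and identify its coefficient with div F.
d(eta) = (4*y) dx ∧ dy ∧ dz; div F = 4*y

For a 2-form in R^3 of the form above, applying d gives a 3-form with coefficient ∂P/∂x + ∂Q/∂y + ∂R/∂z:
  ∂P/∂x = 0
  ∂Q/∂y = 4*y
  ∂R/∂z = 0
Sum = 4*y, which is exactly div F.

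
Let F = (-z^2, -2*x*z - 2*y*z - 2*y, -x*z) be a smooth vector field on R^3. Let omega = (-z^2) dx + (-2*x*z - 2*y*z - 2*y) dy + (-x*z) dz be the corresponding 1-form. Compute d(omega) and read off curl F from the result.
d(omega) = (2*x + 2*y) dy ∧ dz + (-z) dz ∧ dx + (-2*z) dx ∧ dy; curl F = (2*x + 2*y, -z, -2*z)

d omega = sum_{i<j} (∂f_j/∂x_i - ∂f_i/∂x_j) dx_i ∧ dx_j. Under the identification (dy ∧ dz, dz ∧ dx, dx ∧ dy) ↔ (e_x, e_y, e_z), the coefficients are exactly the components of curl F. Compute:
  ∂R/∂y - ∂Q/∂z = (0) - (-2*x - 2*y) = 2*x + 2*y
  ∂P/∂z - ∂R/∂x = (-2*z) - (-z) = -z
  ∂Q/∂x - ∂P/∂y = (-2*z) - (0) = -2*z.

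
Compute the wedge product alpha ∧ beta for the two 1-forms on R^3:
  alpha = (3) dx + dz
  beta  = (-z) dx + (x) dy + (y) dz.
alpha ∧ beta = (3*x) dx ∧ dy + (3*y + z) dx ∧ dz + (-x) dy ∧ dz

Distribute the wedge, using dx_i ∧ dx_j = -dx_j ∧ dx_i and dx_i ∧ dx_i = 0. For each pair (i, j) with i < j, the coefficient of dx_i ∧ dx_j in alpha ∧ beta is (alpha_i * beta_j - alpha_j * beta_i). Collecting: alpha ∧ beta = (3*x) dx ∧ dy + (3*y + z) dx ∧ dz + (-x) dy ∧ dz.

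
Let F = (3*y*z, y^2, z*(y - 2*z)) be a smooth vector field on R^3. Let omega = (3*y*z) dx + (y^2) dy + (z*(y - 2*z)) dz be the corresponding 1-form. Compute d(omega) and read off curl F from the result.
d(omega) = (z) dy ∧ dz + (3*y) dz ∧ dx + (-3*z) dx ∧ dy; curl F = (z, 3*y, -3*z)

d omega = sum_{i<j} (∂f_j/∂x_i - ∂f_i/∂x_j) dx_i ∧ dx_j. Under the identification (dy ∧ dz, dz ∧ dx, dx ∧ dy) ↔ (e_x, e_y, e_z), the coefficients are exactly the components of curl F. Compute:
  ∂R/∂y - ∂Q/∂z = (z) - (0) = z
  ∂P/∂z - ∂R/∂x = (3*y) - (0) = 3*y
  ∂Q/∂x - ∂P/∂y = (0) - (3*z) = -3*z.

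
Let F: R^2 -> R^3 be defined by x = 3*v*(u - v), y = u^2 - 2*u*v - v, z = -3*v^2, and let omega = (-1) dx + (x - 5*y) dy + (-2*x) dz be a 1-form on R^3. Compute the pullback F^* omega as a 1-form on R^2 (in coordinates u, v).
F^* omega = (-10*u^3 + 36*u^2*v - 32*u*v^2 + 10*u*v + 6*v^3 - 10*v^2 - 3*v) du + (10*u^3 - 26*u^2*v + 5*u^2 + 42*u*v^2 - 23*u*v - 3*u - 36*v^3 + 3*v^2 + v) dv

Using F^*(f dg) = (f ∘ F) d(g ∘ F), substitute each coordinate x_i by F_i(u, v) in f_i, and replace dx_i by d F_i = (∂F_i/∂u) du + (∂F_i/∂v) dv.
  For the x component: f_1(F) = -1; d F_1 = (3*v) du + (3*u - 6*v) dv
  For the y component: f_2(F) = -5*u^2 + 13*u*v - 3*v^2 + 5*v; d F_2 = (2*u - 2*v) du + (-2*u - 1) dv
  For the z component: f_3(F) = 6*v*(-u + v); d F_3 = (0) du + (-6*v) dv
Combining and collecting du, dv coefficients:
  coeff of du: -10*u^3 + 36*u^2*v - 32*u*v^2 + 10*u*v + 6*v^3 - 10*v^2 - 3*v
  coeff of dv: 10*u^3 - 26*u^2*v + 5*u^2 + 42*u*v^2 - 23*u*v - 3*u - 36*v^3 + 3*v^2 + v
F^* omega = (-10*u^3 + 36*u^2*v - 32*u*v^2 + 10*u*v + 6*v^3 - 10*v^2 - 3*v) du + (10*u^3 - 26*u^2*v + 5*u^2 + 42*u*v^2 - 23*u*v - 3*u - 36*v^3 + 3*v^2 + v) dv.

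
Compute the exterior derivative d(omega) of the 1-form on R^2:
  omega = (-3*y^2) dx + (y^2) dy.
d(omega) = (6*y) dx ∧ dy

For a 1-form omega = sum_i f_i dx_i, the exterior derivative is
  d(omega) = sum_{i < j} (∂f_j/∂x_i - ∂f_i/∂x_j) dx_i ∧ dx_j.
  coefficient of dx ∧ dy: ∂f_2/∂x - ∂f_1/∂y = ∂(y^2)/∂x - ∂(-3*y^2)/∂y = 6*y
Assembling: d(omega) = (6*y) dx ∧ dy.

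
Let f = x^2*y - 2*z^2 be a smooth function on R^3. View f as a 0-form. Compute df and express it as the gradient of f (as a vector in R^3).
df = (2*x*y) dx + (x^2) dy + (-4*z) dz; grad f = (2*x*y, x^2, -4*z)

For a 0-form f, d f = (∂f/∂x) dx + (∂f/∂y) dy + (∂f/∂z) dz. The components of the vector representation are exactly the entries of grad f in Cartesian coordinates:
  ∂f/∂x = 2*x*y
  ∂f/∂y = x^2
  ∂f/∂z = -4*z.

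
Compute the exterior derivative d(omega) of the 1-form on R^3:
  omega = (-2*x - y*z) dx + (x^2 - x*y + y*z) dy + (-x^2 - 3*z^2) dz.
d(omega) = (2*x - y + z) dx ∧ dy + (-2*x + y) dx ∧ dz + (-y) dy ∧ dz

For a 1-form omega = sum_i f_i dx_i, the exterior derivative is
  d(omega) = sum_{i < j} (∂f_j/∂x_i - ∂f_i/∂x_j) dx_i ∧ dx_j.
  coefficient of dx ∧ dy: ∂f_2/∂x - ∂f_1/∂y = ∂(x^2 - x*y + y*z)/∂x - ∂(-2*x - y*z)/∂y = 2*x - y + z
  coefficient of dx ∧ dz: ∂f_3/∂x - ∂f_1/∂z = ∂(-x^2 - 3*z^2)/∂x - ∂(-2*x - y*z)/∂z = -2*x + y
  coefficient of dy ∧ dz: ∂f_3/∂y - ∂f_2/∂z = ∂(-x^2 - 3*z^2)/∂y - ∂(x^2 - x*y + y*z)/∂z = -y
Assembling: d(omega) = (2*x - y + z) dx ∧ dy + (-2*x + y) dx ∧ dz + (-y) dy ∧ dz.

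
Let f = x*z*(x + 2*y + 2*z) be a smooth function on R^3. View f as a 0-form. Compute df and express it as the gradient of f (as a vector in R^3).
df = (2*z*(x + y + z)) dx + (2*x*z) dy + (x*(x + 2*y + 4*z)) dz; grad f = (2*z*(x + y + z), 2*x*z, x*(x + 2*y + 4*z))

For a 0-form f, d f = (∂f/∂x) dx + (∂f/∂y) dy + (∂f/∂z) dz. The components of the vector representation are exactly the entries of grad f in Cartesian coordinates:
  ∂f/∂x = 2*z*(x + y + z)
  ∂f/∂y = 2*x*z
  ∂f/∂z = x*(x + 2*y + 4*z).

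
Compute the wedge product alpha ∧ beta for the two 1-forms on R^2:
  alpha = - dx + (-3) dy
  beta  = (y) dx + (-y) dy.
alpha ∧ beta = (4*y) dx ∧ dy

Distribute the wedge, using dx_i ∧ dx_j = -dx_j ∧ dx_i and dx_i ∧ dx_i = 0. For each pair (i, j) with i < j, the coefficient of dx_i ∧ dx_j in alpha ∧ beta is (alpha_i * beta_j - alpha_j * beta_i). Collecting: alpha ∧ beta = (4*y) dx ∧ dy.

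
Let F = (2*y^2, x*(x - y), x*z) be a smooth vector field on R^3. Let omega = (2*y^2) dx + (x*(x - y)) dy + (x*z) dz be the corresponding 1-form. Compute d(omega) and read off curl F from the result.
d(omega) = (0) dy ∧ dz + (-z) dz ∧ dx + (2*x - 5*y) dx ∧ dy; curl F = (0, -z, 2*x - 5*y)

d omega = sum_{i<j} (∂f_j/∂x_i - ∂f_i/∂x_j) dx_i ∧ dx_j. Under the identification (dy ∧ dz, dz ∧ dx, dx ∧ dy) ↔ (e_x, e_y, e_z), the coefficients are exactly the components of curl F. Compute:
  ∂R/∂y - ∂Q/∂z = (0) - (0) = 0
  ∂P/∂z - ∂R/∂x = (0) - (z) = -z
  ∂Q/∂x - ∂P/∂y = (2*x - y) - (4*y) = 2*x - 5*y.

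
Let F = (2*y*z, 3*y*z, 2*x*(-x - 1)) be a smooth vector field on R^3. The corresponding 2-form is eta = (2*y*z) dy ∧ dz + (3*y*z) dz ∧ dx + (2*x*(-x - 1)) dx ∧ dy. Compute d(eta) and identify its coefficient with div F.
d(eta) = (3*z) dx ∧ dy ∧ dz; div F = 3*z

For a 2-form in R^3 of the form above, applying d gives a 3-form with coefficient ∂P/∂x + ∂Q/∂y + ∂R/∂z:
  ∂P/∂x = 0
  ∂Q/∂y = 3*z
  ∂R/∂z = 0
Sum = 3*z, which is exactly div F.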